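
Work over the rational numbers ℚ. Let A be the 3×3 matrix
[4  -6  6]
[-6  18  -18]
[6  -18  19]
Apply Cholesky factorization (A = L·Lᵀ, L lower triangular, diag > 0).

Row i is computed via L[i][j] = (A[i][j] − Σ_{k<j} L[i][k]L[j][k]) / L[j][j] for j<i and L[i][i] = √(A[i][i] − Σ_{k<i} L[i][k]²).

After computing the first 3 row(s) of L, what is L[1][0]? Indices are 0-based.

Step 1: L[0][0] = √(4) = 2.
  L[1][0] = (-6) / L[0][0] = -3.
Step 2: L[1][1] = √(9) = 3.
  L[2][0] = (6) / L[0][0] = 3.
  L[2][1] = (-9) / L[1][1] = -3.
Step 3: L[2][2] = √(1) = 1.

L[1][0] = -3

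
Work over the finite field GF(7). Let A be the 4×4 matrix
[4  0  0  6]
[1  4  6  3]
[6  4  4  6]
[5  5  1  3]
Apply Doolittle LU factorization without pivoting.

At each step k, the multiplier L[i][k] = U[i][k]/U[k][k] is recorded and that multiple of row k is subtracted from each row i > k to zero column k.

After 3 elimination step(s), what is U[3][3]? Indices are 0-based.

U[3][3] = 3

k=0: U[0][0]=4
  eliminate (1,0): mult=2, new row 1: (0, 4, 6, 5); set L[1][0]=2
  eliminate (2,0): mult=5, new row 2: (0, 4, 4, 4); set L[2][0]=5
  eliminate (3,0): mult=3, new row 3: (0, 5, 1, 6); set L[3][0]=3
k=1: U[1][1]=4
  eliminate (2,1): mult=1, new row 2: (0, 0, 5, 6); set L[2][1]=1
  eliminate (3,1): mult=3, new row 3: (0, 0, 4, 5); set L[3][1]=3
k=2: U[2][2]=5
  eliminate (3,2): mult=5, new row 3: (0, 0, 0, 3); set L[3][2]=5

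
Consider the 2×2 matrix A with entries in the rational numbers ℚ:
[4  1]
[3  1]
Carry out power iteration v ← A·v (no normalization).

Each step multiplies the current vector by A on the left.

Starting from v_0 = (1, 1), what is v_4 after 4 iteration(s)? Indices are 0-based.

v_4 = (551, 436)

v_0 = (1, 1).
v_1 = A·v_0 = (5, 4).
v_2 = A·v_1 = (24, 19).
v_3 = A·v_2 = (115, 91).
v_4 = A·v_3 = (551, 436).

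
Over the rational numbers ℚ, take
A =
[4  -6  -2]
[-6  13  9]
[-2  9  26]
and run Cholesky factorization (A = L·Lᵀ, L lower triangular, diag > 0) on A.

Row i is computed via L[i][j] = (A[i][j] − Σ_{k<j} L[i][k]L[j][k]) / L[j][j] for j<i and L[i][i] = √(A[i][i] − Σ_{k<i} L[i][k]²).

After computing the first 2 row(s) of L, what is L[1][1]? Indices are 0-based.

Step 1: L[0][0] = √(4) = 2.
  L[1][0] = (-6) / L[0][0] = -3.
Step 2: L[1][1] = √(4) = 2.

L[1][1] = 2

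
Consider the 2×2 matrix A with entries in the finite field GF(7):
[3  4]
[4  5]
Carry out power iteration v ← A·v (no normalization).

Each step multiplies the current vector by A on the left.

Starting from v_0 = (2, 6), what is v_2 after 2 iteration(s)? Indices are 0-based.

v_2 = (4, 2)

v_0 = (2, 6).
v_1 = A·v_0 = (2, 3).
v_2 = A·v_1 = (4, 2).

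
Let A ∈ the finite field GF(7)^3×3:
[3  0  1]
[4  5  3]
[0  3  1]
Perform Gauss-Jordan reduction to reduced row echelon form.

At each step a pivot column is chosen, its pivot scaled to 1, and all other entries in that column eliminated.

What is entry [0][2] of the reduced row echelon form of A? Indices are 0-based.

M[0][2] = 5

step 1: normalize row 0 (÷3) = (1, 0, 5)
  row 1: subtract 4×row0 = (0, 5, 4)
step 2: normalize row 1 (÷5) = (0, 1, 5)
  row 2: subtract 3×row1 = (0, 0, 0)
skip col 2 (zero from row 2)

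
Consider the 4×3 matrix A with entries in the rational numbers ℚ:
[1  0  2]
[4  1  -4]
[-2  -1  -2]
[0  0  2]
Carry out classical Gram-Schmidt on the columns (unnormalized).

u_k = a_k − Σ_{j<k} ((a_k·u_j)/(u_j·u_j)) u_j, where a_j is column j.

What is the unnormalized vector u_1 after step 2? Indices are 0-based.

u_1 = (-2/7, -1/7, -3/7, 0)

Step 1: u_0 = a_0 = (1, 4, -2, 0).
Step 2: u_1 = a_1 − (2/7)·u_0 = (-2/7, -1/7, -3/7, 0).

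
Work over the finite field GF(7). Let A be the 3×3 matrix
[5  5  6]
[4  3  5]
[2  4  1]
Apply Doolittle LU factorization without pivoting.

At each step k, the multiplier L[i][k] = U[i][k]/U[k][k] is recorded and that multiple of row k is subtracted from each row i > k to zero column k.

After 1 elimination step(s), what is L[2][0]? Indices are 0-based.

k=0: U[0][0]=5
  eliminate (1,0): mult=5, new row 1: (0, 6, 3); set L[1][0]=5
  eliminate (2,0): mult=6, new row 2: (0, 2, 0); set L[2][0]=6

L[2][0] = 6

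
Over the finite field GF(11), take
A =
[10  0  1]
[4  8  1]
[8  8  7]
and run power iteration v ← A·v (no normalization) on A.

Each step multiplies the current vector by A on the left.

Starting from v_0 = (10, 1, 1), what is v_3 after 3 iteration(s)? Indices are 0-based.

v_0 = (10, 1, 1).
v_1 = A·v_0 = (2, 5, 7).
v_2 = A·v_1 = (5, 0, 6).
v_3 = A·v_2 = (1, 4, 5).

v_3 = (1, 4, 5)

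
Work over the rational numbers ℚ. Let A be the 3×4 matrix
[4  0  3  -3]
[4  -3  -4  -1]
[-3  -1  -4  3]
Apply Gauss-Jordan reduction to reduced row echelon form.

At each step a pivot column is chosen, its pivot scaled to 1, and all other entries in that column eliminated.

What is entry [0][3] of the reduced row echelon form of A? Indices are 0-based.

M[0][3] = -6/7

pivot(0,0)=4: scale R0 → (1, 0, 3/4, -3/4)
  clear (1,0): R1 −= (4)R0 → (0, -3, -7, 2)
  clear (2,0): R2 −= (-3)R0 → (0, -1, -7/4, 3/4)
pivot(1,1)=-3: scale R1 → (0, 1, 7/3, -2/3)
  clear (2,1): R2 −= (-1)R1 → (0, 0, 7/12, 1/12)
pivot(2,2)=7/12: scale R2 → (0, 0, 1, 1/7)
  clear (0,2): R0 −= (3/4)R2 → (1, 0, 0, -6/7)
  clear (1,2): R1 −= (7/3)R2 → (0, 1, 0, -1)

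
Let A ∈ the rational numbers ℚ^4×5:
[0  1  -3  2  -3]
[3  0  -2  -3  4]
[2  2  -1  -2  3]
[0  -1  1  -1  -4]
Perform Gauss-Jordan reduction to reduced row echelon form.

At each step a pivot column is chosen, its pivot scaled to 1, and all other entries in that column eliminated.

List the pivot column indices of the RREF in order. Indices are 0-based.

pivot columns: 0, 1, 2, 3

pivot(0,0): swap R0↔R1
pivot(0,0)=3: scale R0 → (1, 0, -2/3, -1, 4/3)
  clear (2,0): R2 −= (2)R0 → (0, 2, 1/3, 0, 1/3)
pivot(1,1)=1: scale R1 → (0, 1, -3, 2, -3)
  clear (2,1): R2 −= (2)R1 → (0, 0, 19/3, -4, 19/3)
  clear (3,1): R3 −= (-1)R1 → (0, 0, -2, 1, -7)
pivot(2,2)=19/3: scale R2 → (0, 0, 1, -12/19, 1)
  clear (0,2): R0 −= (-2/3)R2 → (1, 0, 0, -27/19, 2)
  clear (1,2): R1 −= (-3)R2 → (0, 1, 0, 2/19, 0)
  clear (3,2): R3 −= (-2)R2 → (0, 0, 0, -5/19, -5)
pivot(3,3)=-5/19: scale R3 → (0, 0, 0, 1, 19)
  clear (0,3): R0 −= (-27/19)R3 → (1, 0, 0, 0, 29)
  clear (1,3): R1 −= (2/19)R3 → (0, 1, 0, 0, -2)
  clear (2,3): R2 −= (-12/19)R3 → (0, 0, 1, 0, 13)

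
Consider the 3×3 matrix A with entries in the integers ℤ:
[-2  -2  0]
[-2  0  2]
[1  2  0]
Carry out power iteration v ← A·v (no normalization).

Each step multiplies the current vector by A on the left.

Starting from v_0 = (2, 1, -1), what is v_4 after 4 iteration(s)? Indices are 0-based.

v_4 = (344, 304, -256)

v_0 = (2, 1, -1).
v_1 = A·v_0 = (-6, -6, 4).
v_2 = A·v_1 = (24, 20, -18).
v_3 = A·v_2 = (-88, -84, 64).
v_4 = A·v_3 = (344, 304, -256).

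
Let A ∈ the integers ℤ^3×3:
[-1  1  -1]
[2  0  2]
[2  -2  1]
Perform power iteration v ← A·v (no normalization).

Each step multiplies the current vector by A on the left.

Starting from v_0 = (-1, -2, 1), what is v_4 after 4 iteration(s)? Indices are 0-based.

v_4 = (-1, -6, 9)

v_0 = (-1, -2, 1).
v_1 = A·v_0 = (-2, 0, 3).
v_2 = A·v_1 = (-1, 2, -1).
v_3 = A·v_2 = (4, -4, -7).
v_4 = A·v_3 = (-1, -6, 9).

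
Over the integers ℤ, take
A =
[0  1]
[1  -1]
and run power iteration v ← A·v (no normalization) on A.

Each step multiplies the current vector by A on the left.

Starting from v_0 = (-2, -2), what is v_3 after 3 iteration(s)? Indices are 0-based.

v_0 = (-2, -2).
v_1 = A·v_0 = (-2, 0).
v_2 = A·v_1 = (0, -2).
v_3 = A·v_2 = (-2, 2).

v_3 = (-2, 2)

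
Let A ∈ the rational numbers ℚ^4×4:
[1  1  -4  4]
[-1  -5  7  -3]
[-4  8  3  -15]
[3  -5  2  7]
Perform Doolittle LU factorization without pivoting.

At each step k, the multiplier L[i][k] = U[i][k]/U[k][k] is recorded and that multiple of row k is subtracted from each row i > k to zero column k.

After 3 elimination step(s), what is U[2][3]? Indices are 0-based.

k=0: U[0][0]=1
  eliminate (1,0): mult=-1, new row 1: (0, -4, 3, 1); set L[1][0]=-1
  eliminate (2,0): mult=-4, new row 2: (0, 12, -13, 1); set L[2][0]=-4
  eliminate (3,0): mult=3, new row 3: (0, -8, 14, -5); set L[3][0]=3
k=1: U[1][1]=-4
  eliminate (2,1): mult=-3, new row 2: (0, 0, -4, 4); set L[2][1]=-3
  eliminate (3,1): mult=2, new row 3: (0, 0, 8, -7); set L[3][1]=2
k=2: U[2][2]=-4
  eliminate (3,2): mult=-2, new row 3: (0, 0, 0, 1); set L[3][2]=-2

U[2][3] = 4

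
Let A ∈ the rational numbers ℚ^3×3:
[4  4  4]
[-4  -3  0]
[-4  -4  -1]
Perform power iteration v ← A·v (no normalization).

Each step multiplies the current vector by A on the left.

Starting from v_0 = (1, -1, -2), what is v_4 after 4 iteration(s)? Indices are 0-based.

v_4 = (436, -677, -622)

v_0 = (1, -1, -2).
v_1 = A·v_0 = (-8, -1, 2).
v_2 = A·v_1 = (-28, 35, 34).
v_3 = A·v_2 = (164, 7, -62).
v_4 = A·v_3 = (436, -677, -622).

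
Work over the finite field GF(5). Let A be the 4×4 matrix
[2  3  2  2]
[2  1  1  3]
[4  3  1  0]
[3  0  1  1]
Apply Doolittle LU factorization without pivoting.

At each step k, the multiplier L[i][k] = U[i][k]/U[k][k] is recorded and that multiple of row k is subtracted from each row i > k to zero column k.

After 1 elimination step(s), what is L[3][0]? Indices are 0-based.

k=0: U[0][0]=2
  eliminate (1,0): mult=1, new row 1: (0, 3, 4, 1); set L[1][0]=1
  eliminate (2,0): mult=2, new row 2: (0, 2, 2, 1); set L[2][0]=2
  eliminate (3,0): mult=4, new row 3: (0, 3, 3, 3); set L[3][0]=4

L[3][0] = 4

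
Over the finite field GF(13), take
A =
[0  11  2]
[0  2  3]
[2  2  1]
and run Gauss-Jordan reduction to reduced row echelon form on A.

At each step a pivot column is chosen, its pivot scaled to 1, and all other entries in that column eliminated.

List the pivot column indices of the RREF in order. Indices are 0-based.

step 1: exchange rows 0,2
step 1: normalize row 0 (÷2) = (1, 1, 7)
step 2: normalize row 1 (÷2) = (0, 1, 8)
  row 0: subtract 1×row1 = (1, 0, 12)
  row 2: subtract 11×row1 = (0, 0, 5)
step 3: normalize row 2 (÷5) = (0, 0, 1)
  row 0: subtract 12×row2 = (1, 0, 0)
  row 1: subtract 8×row2 = (0, 1, 0)

pivot columns: 0, 1, 2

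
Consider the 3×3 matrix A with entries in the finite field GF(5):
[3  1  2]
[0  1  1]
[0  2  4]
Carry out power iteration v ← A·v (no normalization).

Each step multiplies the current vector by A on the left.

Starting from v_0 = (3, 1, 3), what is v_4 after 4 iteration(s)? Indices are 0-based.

v_4 = (4, 4, 2)

v_0 = (3, 1, 3).
v_1 = A·v_0 = (1, 4, 4).
v_2 = A·v_1 = (0, 3, 4).
v_3 = A·v_2 = (1, 2, 2).
v_4 = A·v_3 = (4, 4, 2).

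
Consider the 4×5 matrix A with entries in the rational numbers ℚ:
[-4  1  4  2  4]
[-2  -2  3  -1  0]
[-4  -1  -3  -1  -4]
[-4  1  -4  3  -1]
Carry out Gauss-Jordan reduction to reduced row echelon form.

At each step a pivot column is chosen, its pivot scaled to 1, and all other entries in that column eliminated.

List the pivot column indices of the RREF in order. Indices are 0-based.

pivot(0,0)=-4: scale R0 → (1, -1/4, -1, -1/2, -1)
  clear (1,0): R1 −= (-2)R0 → (0, -5/2, 1, -2, -2)
  clear (2,0): R2 −= (-4)R0 → (0, -2, -7, -3, -8)
  clear (3,0): R3 −= (-4)R0 → (0, 0, -8, 1, -5)
pivot(1,1)=-5/2: scale R1 → (0, 1, -2/5, 4/5, 4/5)
  clear (0,1): R0 −= (-1/4)R1 → (1, 0, -11/10, -3/10, -4/5)
  clear (2,1): R2 −= (-2)R1 → (0, 0, -39/5, -7/5, -32/5)
pivot(2,2)=-39/5: scale R2 → (0, 0, 1, 7/39, 32/39)
  clear (0,2): R0 −= (-11/10)R2 → (1, 0, 0, -4/39, 4/39)
  clear (1,2): R1 −= (-2/5)R2 → (0, 1, 0, 34/39, 44/39)
  clear (3,2): R3 −= (-8)R2 → (0, 0, 0, 95/39, 61/39)
pivot(3,3)=95/39: scale R3 → (0, 0, 0, 1, 61/95)
  clear (0,3): R0 −= (-4/39)R3 → (1, 0, 0, 0, 16/95)
  clear (1,3): R1 −= (34/39)R3 → (0, 1, 0, 0, 54/95)
  clear (2,3): R2 −= (7/39)R3 → (0, 0, 1, 0, 67/95)

pivot columns: 0, 1, 2, 3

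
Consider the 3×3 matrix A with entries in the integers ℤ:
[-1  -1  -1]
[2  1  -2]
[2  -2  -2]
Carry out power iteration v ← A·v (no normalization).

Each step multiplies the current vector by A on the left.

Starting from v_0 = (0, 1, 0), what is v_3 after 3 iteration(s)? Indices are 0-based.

v_0 = (0, 1, 0).
v_1 = A·v_0 = (-1, 1, -2).
v_2 = A·v_1 = (2, 3, 0).
v_3 = A·v_2 = (-5, 7, -2).

v_3 = (-5, 7, -2)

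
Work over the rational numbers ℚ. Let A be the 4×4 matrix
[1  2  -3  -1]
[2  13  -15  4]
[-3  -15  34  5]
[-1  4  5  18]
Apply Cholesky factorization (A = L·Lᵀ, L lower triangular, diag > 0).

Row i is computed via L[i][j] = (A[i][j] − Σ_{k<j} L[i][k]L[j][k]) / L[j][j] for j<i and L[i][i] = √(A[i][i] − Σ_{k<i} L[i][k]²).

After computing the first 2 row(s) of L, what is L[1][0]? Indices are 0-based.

Step 1: L[0][0] = √(1) = 1.
  L[1][0] = (2) / L[0][0] = 2.
Step 2: L[1][1] = √(9) = 3.

L[1][0] = 2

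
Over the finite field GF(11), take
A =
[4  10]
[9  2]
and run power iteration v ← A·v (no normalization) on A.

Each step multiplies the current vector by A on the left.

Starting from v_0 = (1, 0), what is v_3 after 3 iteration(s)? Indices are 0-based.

v_0 = (1, 0).
v_1 = A·v_0 = (4, 9).
v_2 = A·v_1 = (7, 10).
v_3 = A·v_2 = (7, 6).

v_3 = (7, 6)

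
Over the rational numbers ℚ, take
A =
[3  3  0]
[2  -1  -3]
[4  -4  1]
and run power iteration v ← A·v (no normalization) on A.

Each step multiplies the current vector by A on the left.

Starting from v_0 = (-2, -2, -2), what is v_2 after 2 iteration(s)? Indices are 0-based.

v_2 = (-24, -22, -66)

v_0 = (-2, -2, -2).
v_1 = A·v_0 = (-12, 4, -2).
v_2 = A·v_1 = (-24, -22, -66).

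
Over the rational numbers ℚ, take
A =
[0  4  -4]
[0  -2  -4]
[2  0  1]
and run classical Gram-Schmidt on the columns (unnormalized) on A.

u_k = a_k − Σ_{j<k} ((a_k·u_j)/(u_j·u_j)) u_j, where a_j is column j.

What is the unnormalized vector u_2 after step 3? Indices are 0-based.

u_2 = (-12/5, -24/5, 0)

Step 1: u_0 = a_0 = (0, 0, 2).
Step 2: u_1 = a_1 − (0)·u_0 = (4, -2, 0).
Step 3: u_2 = a_2 − (1/2)·u_0 − (-2/5)·u_1 = (-12/5, -24/5, 0).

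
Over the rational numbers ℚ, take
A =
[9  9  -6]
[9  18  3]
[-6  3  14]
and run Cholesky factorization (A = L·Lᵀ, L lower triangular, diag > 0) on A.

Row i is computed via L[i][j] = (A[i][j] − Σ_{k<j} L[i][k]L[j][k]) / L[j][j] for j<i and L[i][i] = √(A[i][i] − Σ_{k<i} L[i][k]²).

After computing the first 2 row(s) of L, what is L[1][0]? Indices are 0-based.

L[1][0] = 3

Step 1: L[0][0] = √(9) = 3.
  L[1][0] = (9) / L[0][0] = 3.
Step 2: L[1][1] = √(9) = 3.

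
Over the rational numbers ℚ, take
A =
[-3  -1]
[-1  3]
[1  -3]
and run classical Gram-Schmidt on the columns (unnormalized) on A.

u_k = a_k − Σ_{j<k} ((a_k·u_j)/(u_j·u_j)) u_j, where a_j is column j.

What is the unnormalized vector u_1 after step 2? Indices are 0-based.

u_1 = (-20/11, 30/11, -30/11)

Step 1: u_0 = a_0 = (-3, -1, 1).
Step 2: u_1 = a_1 − (-3/11)·u_0 = (-20/11, 30/11, -30/11).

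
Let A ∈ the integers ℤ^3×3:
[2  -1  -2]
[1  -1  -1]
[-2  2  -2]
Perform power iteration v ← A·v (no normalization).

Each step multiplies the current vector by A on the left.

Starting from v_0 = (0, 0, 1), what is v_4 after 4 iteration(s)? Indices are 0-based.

v_4 = (8, 7, 34)

v_0 = (0, 0, 1).
v_1 = A·v_0 = (-2, -1, -2).
v_2 = A·v_1 = (1, 1, 6).
v_3 = A·v_2 = (-11, -6, -12).
v_4 = A·v_3 = (8, 7, 34).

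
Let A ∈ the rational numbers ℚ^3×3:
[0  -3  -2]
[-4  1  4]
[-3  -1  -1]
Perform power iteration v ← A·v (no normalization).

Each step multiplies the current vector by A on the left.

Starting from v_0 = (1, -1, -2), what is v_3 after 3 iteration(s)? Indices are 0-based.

v_3 = (139, -229, -68)

v_0 = (1, -1, -2).
v_1 = A·v_0 = (7, -13, 0).
v_2 = A·v_1 = (39, -41, -8).
v_3 = A·v_2 = (139, -229, -68).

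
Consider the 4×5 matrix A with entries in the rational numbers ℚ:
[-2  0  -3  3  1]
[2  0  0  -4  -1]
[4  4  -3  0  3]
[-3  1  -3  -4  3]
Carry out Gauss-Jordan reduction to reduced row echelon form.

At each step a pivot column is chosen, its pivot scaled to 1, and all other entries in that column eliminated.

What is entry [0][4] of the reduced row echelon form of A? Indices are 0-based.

M[0][4] = -49/90

[1] R0 /= -2  ⇒  (1, 0, 3/2, -3/2, -1/2)
     R1 -= 2·R0  ⇒  (0, 0, -3, -1, 0)
     R2 -= 4·R0  ⇒  (0, 4, -9, 6, 5)
     R3 -= -3·R0  ⇒  (0, 1, 3/2, -17/2, 3/2)
[2] R1 <-> R2
[2] R1 /= 4  ⇒  (0, 1, -9/4, 3/2, 5/4)
     R3 -= 1·R1  ⇒  (0, 0, 15/4, -10, 1/4)
[3] R2 /= -3  ⇒  (0, 0, 1, 1/3, 0)
     R0 -= 3/2·R2  ⇒  (1, 0, 0, -2, -1/2)
     R1 -= -9/4·R2  ⇒  (0, 1, 0, 9/4, 5/4)
     R3 -= 15/4·R2  ⇒  (0, 0, 0, -45/4, 1/4)
[4] R3 /= -45/4  ⇒  (0, 0, 0, 1, -1/45)
     R0 -= -2·R3  ⇒  (1, 0, 0, 0, -49/90)
     R1 -= 9/4·R3  ⇒  (0, 1, 0, 0, 13/10)
     R2 -= 1/3·R3  ⇒  (0, 0, 1, 0, 1/135)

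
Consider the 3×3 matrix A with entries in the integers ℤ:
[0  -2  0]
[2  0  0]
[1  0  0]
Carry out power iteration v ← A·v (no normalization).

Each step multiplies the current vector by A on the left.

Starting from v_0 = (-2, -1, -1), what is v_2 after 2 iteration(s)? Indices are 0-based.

v_0 = (-2, -1, -1).
v_1 = A·v_0 = (2, -4, -2).
v_2 = A·v_1 = (8, 4, 2).

v_2 = (8, 4, 2)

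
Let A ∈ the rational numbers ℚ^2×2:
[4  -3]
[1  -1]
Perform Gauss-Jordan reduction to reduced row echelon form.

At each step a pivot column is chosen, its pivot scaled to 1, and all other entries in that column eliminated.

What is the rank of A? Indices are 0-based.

rank = 2

pivot(0,0)=4: scale R0 → (1, -3/4)
  clear (1,0): R1 −= (1)R0 → (0, -1/4)
pivot(1,1)=-1/4: scale R1 → (0, 1)
  clear (0,1): R0 −= (-3/4)R1 → (1, 0)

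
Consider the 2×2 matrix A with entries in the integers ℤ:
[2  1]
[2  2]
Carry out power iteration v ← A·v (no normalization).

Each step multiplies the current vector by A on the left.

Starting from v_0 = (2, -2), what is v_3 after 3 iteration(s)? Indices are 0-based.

v_0 = (2, -2).
v_1 = A·v_0 = (2, 0).
v_2 = A·v_1 = (4, 4).
v_3 = A·v_2 = (12, 16).

v_3 = (12, 16)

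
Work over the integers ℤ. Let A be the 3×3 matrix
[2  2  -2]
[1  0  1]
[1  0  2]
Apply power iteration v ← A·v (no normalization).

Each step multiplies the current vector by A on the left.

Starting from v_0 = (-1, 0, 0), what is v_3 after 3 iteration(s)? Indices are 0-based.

v_0 = (-1, 0, 0).
v_1 = A·v_0 = (-2, -1, -1).
v_2 = A·v_1 = (-4, -3, -4).
v_3 = A·v_2 = (-6, -8, -12).

v_3 = (-6, -8, -12)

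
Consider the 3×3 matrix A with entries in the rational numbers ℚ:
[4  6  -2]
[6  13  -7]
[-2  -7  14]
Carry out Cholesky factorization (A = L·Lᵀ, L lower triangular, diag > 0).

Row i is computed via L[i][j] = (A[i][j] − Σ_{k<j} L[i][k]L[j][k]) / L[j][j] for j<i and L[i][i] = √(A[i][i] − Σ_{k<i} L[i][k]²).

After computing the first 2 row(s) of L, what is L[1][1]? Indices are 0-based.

L[1][1] = 2

Step 1: L[0][0] = √(4) = 2.
  L[1][0] = (6) / L[0][0] = 3.
Step 2: L[1][1] = √(4) = 2.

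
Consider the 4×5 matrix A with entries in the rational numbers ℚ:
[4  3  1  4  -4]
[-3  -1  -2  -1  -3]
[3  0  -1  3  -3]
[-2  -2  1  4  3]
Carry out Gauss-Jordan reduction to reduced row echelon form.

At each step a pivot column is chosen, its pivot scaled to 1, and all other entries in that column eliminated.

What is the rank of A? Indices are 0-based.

rank = 4

pivot(0,0)=4: scale R0 → (1, 3/4, 1/4, 1, -1)
  clear (1,0): R1 −= (-3)R0 → (0, 5/4, -5/4, 2, -6)
  clear (2,0): R2 −= (3)R0 → (0, -9/4, -7/4, 0, 0)
  clear (3,0): R3 −= (-2)R0 → (0, -1/2, 3/2, 6, 1)
pivot(1,1)=5/4: scale R1 → (0, 1, -1, 8/5, -24/5)
  clear (0,1): R0 −= (3/4)R1 → (1, 0, 1, -1/5, 13/5)
  clear (2,1): R2 −= (-9/4)R1 → (0, 0, -4, 18/5, -54/5)
  clear (3,1): R3 −= (-1/2)R1 → (0, 0, 1, 34/5, -7/5)
pivot(2,2)=-4: scale R2 → (0, 0, 1, -9/10, 27/10)
  clear (0,2): R0 −= (1)R2 → (1, 0, 0, 7/10, -1/10)
  clear (1,2): R1 −= (-1)R2 → (0, 1, 0, 7/10, -21/10)
  clear (3,2): R3 −= (1)R2 → (0, 0, 0, 77/10, -41/10)
pivot(3,3)=77/10: scale R3 → (0, 0, 0, 1, -41/77)
  clear (0,3): R0 −= (7/10)R3 → (1, 0, 0, 0, 3/11)
  clear (1,3): R1 −= (7/10)R3 → (0, 1, 0, 0, -19/11)
  clear (2,3): R2 −= (-9/10)R3 → (0, 0, 1, 0, 171/77)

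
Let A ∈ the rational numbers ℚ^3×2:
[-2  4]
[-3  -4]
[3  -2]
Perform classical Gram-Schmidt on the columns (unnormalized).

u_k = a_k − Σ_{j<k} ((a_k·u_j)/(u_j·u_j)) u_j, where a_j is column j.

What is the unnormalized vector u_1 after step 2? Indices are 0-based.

Step 1: u_0 = a_0 = (-2, -3, 3).
Step 2: u_1 = a_1 − (-1/11)·u_0 = (42/11, -47/11, -19/11).

u_1 = (42/11, -47/11, -19/11)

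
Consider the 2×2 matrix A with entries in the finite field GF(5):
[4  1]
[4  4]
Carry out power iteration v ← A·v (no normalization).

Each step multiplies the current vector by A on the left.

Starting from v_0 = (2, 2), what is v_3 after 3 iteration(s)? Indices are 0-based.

v_0 = (2, 2).
v_1 = A·v_0 = (0, 1).
v_2 = A·v_1 = (1, 4).
v_3 = A·v_2 = (3, 0).

v_3 = (3, 0)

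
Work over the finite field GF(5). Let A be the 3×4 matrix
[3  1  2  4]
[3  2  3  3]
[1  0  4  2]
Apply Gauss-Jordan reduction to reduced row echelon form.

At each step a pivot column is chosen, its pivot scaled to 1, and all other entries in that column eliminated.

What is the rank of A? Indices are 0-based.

rank = 3

pivot(0,0)=3: scale R0 → (1, 2, 4, 3)
  clear (1,0): R1 −= (3)R0 → (0, 1, 1, 4)
  clear (2,0): R2 −= (1)R0 → (0, 3, 0, 4)
pivot(1,1)=1: scale R1 → (0, 1, 1, 4)
  clear (0,1): R0 −= (2)R1 → (1, 0, 2, 0)
  clear (2,1): R2 −= (3)R1 → (0, 0, 2, 2)
pivot(2,2)=2: scale R2 → (0, 0, 1, 1)
  clear (0,2): R0 −= (2)R2 → (1, 0, 0, 3)
  clear (1,2): R1 −= (1)R2 → (0, 1, 0, 3)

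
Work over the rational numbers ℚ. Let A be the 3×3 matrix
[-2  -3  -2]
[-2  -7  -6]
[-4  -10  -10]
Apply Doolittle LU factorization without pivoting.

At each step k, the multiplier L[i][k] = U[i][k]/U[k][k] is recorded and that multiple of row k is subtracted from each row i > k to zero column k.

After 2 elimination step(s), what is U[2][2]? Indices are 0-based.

U[2][2] = -2

[col 0] pivot -2
  R1 -= 1*R0 → (0, -4, -4)  (L[1][0] := 1)
  R2 -= 2*R0 → (0, -4, -6)  (L[2][0] := 2)
[col 1] pivot -4
  R2 -= 1*R1 → (0, 0, -2)  (L[2][1] := 1)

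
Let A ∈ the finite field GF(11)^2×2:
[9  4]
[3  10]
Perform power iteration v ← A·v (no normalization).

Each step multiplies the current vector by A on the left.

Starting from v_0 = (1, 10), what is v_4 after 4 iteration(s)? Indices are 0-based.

v_0 = (1, 10).
v_1 = A·v_0 = (5, 4).
v_2 = A·v_1 = (6, 0).
v_3 = A·v_2 = (10, 7).
v_4 = A·v_3 = (8, 1).

v_4 = (8, 1)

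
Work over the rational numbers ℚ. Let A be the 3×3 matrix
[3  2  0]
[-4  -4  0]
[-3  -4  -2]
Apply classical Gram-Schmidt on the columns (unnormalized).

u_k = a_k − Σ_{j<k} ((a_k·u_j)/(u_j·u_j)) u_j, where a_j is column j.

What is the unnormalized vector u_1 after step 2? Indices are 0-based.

u_1 = (-1, 0, -1)

Step 1: u_0 = a_0 = (3, -4, -3).
Step 2: u_1 = a_1 − (1)·u_0 = (-1, 0, -1).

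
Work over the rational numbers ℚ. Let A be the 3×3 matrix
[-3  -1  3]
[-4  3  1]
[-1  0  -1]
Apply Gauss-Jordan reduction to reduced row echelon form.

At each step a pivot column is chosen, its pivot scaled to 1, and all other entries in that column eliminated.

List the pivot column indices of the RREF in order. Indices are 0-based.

[1] R0 /= -3  ⇒  (1, 1/3, -1)
     R1 -= -4·R0  ⇒  (0, 13/3, -3)
     R2 -= -1·R0  ⇒  (0, 1/3, -2)
[2] R1 /= 13/3  ⇒  (0, 1, -9/13)
     R0 -= 1/3·R1  ⇒  (1, 0, -10/13)
     R2 -= 1/3·R1  ⇒  (0, 0, -23/13)
[3] R2 /= -23/13  ⇒  (0, 0, 1)
     R0 -= -10/13·R2  ⇒  (1, 0, 0)
     R1 -= -9/13·R2  ⇒  (0, 1, 0)

pivot columns: 0, 1, 2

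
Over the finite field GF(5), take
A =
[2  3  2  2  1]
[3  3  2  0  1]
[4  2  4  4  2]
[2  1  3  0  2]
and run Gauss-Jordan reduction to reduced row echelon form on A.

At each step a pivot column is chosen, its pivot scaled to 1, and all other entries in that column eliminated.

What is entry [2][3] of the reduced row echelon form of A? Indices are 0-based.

M[2][3] = 3

step 1: normalize row 0 (÷2) = (1, 4, 1, 1, 3)
  row 1: subtract 3×row0 = (0, 1, 4, 2, 2)
  row 2: subtract 4×row0 = (0, 1, 0, 0, 0)
  row 3: subtract 2×row0 = (0, 3, 1, 3, 1)
step 2: normalize row 1 (÷1) = (0, 1, 4, 2, 2)
  row 0: subtract 4×row1 = (1, 0, 0, 3, 0)
  row 2: subtract 1×row1 = (0, 0, 1, 3, 3)
  row 3: subtract 3×row1 = (0, 0, 4, 2, 0)
step 3: normalize row 2 (÷1) = (0, 0, 1, 3, 3)
  row 1: subtract 4×row2 = (0, 1, 0, 0, 0)
  row 3: subtract 4×row2 = (0, 0, 0, 0, 3)
skip col 3 (zero from row 3)
step 4: normalize row 3 (÷3) = (0, 0, 0, 0, 1)
  row 2: subtract 3×row3 = (0, 0, 1, 3, 0)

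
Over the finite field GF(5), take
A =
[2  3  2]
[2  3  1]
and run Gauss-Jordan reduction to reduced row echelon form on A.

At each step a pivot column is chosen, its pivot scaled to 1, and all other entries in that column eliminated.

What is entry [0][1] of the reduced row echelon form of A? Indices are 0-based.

M[0][1] = 4

step 1: normalize row 0 (÷2) = (1, 4, 1)
  row 1: subtract 2×row0 = (0, 0, 4)
skip col 1 (zero from row 1)
step 2: normalize row 1 (÷4) = (0, 0, 1)
  row 0: subtract 1×row1 = (1, 4, 0)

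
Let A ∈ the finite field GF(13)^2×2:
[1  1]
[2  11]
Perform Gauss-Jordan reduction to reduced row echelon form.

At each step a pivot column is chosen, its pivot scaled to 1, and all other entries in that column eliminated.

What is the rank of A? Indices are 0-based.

rank = 2

step 1: normalize row 0 (÷1) = (1, 1)
  row 1: subtract 2×row0 = (0, 9)
step 2: normalize row 1 (÷9) = (0, 1)
  row 0: subtract 1×row1 = (1, 0)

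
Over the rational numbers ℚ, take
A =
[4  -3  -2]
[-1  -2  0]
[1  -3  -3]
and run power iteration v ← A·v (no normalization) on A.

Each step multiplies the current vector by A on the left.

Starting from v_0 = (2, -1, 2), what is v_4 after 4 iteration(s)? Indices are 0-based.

v_4 = (490, -89, 106)

v_0 = (2, -1, 2).
v_1 = A·v_0 = (7, 0, -1).
v_2 = A·v_1 = (30, -7, 10).
v_3 = A·v_2 = (121, -16, 21).
v_4 = A·v_3 = (490, -89, 106).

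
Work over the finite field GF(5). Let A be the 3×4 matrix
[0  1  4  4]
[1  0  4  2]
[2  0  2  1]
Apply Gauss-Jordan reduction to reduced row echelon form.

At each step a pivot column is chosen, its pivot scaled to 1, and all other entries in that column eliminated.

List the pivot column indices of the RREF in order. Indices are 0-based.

step 1: exchange rows 0,1
step 1: normalize row 0 (÷1) = (1, 0, 4, 2)
  row 2: subtract 2×row0 = (0, 0, 4, 2)
step 2: normalize row 1 (÷1) = (0, 1, 4, 4)
step 3: normalize row 2 (÷4) = (0, 0, 1, 3)
  row 0: subtract 4×row2 = (1, 0, 0, 0)
  row 1: subtract 4×row2 = (0, 1, 0, 2)

pivot columns: 0, 1, 2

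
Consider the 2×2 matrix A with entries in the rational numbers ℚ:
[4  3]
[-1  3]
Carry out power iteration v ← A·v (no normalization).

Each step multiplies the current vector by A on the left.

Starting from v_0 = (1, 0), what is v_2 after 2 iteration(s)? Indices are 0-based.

v_0 = (1, 0).
v_1 = A·v_0 = (4, -1).
v_2 = A·v_1 = (13, -7).

v_2 = (13, -7)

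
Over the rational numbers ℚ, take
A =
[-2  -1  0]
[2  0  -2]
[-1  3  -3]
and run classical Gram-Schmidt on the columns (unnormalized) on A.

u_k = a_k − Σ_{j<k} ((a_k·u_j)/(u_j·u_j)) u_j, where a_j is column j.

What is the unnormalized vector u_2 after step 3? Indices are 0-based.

u_2 = (-120/89, -140/89, -40/89)

Step 1: u_0 = a_0 = (-2, 2, -1).
Step 2: u_1 = a_1 − (-1/9)·u_0 = (-11/9, 2/9, 26/9).
Step 3: u_2 = a_2 − (-1/9)·u_0 − (-82/89)·u_1 = (-120/89, -140/89, -40/89).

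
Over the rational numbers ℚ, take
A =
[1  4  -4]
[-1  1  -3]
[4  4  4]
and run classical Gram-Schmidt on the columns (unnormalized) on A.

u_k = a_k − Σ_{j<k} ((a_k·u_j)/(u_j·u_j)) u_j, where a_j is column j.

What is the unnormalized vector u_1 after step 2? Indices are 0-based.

u_1 = (53/18, 37/18, -2/9)

Step 1: u_0 = a_0 = (1, -1, 4).
Step 2: u_1 = a_1 − (19/18)·u_0 = (53/18, 37/18, -2/9).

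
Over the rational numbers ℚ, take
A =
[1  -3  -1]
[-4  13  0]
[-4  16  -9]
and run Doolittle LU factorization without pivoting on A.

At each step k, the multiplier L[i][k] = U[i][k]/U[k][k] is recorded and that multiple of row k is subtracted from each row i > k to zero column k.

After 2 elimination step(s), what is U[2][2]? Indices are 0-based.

U[2][2] = 3

Step 1: pivot at (0,0) is 1.
  row1 ← row1 − (-4)·row0  ⇒  L[1][0]=-4, U row1=(0, 1, -4)
  row2 ← row2 − (-4)·row0  ⇒  L[2][0]=-4, U row2=(0, 4, -13)
Step 2: pivot at (1,1) is 1.
  row2 ← row2 − (4)·row1  ⇒  L[2][1]=4, U row2=(0, 0, 3)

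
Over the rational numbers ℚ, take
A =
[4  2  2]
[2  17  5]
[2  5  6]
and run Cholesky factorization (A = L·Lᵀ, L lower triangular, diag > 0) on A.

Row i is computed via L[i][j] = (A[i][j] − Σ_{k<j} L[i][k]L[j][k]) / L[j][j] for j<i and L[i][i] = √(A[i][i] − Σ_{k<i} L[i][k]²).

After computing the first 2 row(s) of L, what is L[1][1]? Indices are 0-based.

L[1][1] = 4

Step 1: L[0][0] = √(4) = 2.
  L[1][0] = (2) / L[0][0] = 1.
Step 2: L[1][1] = √(16) = 4.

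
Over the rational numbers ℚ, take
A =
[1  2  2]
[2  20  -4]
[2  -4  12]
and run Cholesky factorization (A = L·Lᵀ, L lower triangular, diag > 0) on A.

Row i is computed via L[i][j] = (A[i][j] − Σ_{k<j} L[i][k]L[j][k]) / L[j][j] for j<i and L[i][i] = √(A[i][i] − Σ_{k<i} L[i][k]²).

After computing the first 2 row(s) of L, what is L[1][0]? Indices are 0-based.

Step 1: L[0][0] = √(1) = 1.
  L[1][0] = (2) / L[0][0] = 2.
Step 2: L[1][1] = √(16) = 4.

L[1][0] = 2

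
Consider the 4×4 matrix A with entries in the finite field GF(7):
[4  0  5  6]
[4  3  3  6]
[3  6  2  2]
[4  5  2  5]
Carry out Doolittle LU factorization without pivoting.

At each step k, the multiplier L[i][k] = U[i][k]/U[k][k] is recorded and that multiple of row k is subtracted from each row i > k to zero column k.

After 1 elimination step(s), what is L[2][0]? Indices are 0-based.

k=0: U[0][0]=4
  eliminate (1,0): mult=1, new row 1: (0, 3, 5, 0); set L[1][0]=1
  eliminate (2,0): mult=6, new row 2: (0, 6, 0, 1); set L[2][0]=6
  eliminate (3,0): mult=1, new row 3: (0, 5, 4, 6); set L[3][0]=1

L[2][0] = 6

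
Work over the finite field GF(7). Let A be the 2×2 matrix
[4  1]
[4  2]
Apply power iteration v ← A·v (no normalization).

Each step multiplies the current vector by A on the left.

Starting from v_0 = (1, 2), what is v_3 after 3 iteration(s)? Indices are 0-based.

v_0 = (1, 2).
v_1 = A·v_0 = (6, 1).
v_2 = A·v_1 = (4, 5).
v_3 = A·v_2 = (0, 5).

v_3 = (0, 5)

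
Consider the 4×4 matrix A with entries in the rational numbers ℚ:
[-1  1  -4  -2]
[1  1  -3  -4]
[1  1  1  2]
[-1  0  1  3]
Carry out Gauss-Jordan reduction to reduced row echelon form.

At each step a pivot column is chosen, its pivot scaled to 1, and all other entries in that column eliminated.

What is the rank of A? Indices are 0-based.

[1] R0 /= -1  ⇒  (1, -1, 4, 2)
     R1 -= 1·R0  ⇒  (0, 2, -7, -6)
     R2 -= 1·R0  ⇒  (0, 2, -3, 0)
     R3 -= -1·R0  ⇒  (0, -1, 5, 5)
[2] R1 /= 2  ⇒  (0, 1, -7/2, -3)
     R0 -= -1·R1  ⇒  (1, 0, 1/2, -1)
     R2 -= 2·R1  ⇒  (0, 0, 4, 6)
     R3 -= -1·R1  ⇒  (0, 0, 3/2, 2)
[3] R2 /= 4  ⇒  (0, 0, 1, 3/2)
     R0 -= 1/2·R2  ⇒  (1, 0, 0, -7/4)
     R1 -= -7/2·R2  ⇒  (0, 1, 0, 9/4)
     R3 -= 3/2·R2  ⇒  (0, 0, 0, -1/4)
[4] R3 /= -1/4  ⇒  (0, 0, 0, 1)
     R0 -= -7/4·R3  ⇒  (1, 0, 0, 0)
     R1 -= 9/4·R3  ⇒  (0, 1, 0, 0)
     R2 -= 3/2·R3  ⇒  (0, 0, 1, 0)

rank = 4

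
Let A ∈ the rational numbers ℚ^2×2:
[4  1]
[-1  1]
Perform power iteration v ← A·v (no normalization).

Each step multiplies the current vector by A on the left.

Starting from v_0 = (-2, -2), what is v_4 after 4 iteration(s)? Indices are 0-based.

v_0 = (-2, -2).
v_1 = A·v_0 = (-10, 0).
v_2 = A·v_1 = (-40, 10).
v_3 = A·v_2 = (-150, 50).
v_4 = A·v_3 = (-550, 200).

v_4 = (-550, 200)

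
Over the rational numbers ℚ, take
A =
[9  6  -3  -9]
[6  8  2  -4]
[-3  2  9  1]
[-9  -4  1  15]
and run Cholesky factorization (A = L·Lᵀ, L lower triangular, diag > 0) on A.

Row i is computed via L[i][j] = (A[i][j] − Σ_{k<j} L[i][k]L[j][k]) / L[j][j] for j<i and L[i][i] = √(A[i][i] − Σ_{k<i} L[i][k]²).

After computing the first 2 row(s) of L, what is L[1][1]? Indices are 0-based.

L[1][1] = 2

Step 1: L[0][0] = √(9) = 3.
  L[1][0] = (6) / L[0][0] = 2.
Step 2: L[1][1] = √(4) = 2.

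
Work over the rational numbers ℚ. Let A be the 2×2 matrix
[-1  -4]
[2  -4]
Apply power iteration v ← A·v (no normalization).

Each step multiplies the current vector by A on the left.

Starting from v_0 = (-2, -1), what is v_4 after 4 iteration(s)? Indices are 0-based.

v_4 = (282, 156)

v_0 = (-2, -1).
v_1 = A·v_0 = (6, 0).
v_2 = A·v_1 = (-6, 12).
v_3 = A·v_2 = (-42, -60).
v_4 = A·v_3 = (282, 156).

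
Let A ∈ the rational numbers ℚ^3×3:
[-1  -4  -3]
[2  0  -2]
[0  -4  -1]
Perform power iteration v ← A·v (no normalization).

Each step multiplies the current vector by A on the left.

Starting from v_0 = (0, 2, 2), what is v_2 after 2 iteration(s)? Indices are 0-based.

v_0 = (0, 2, 2).
v_1 = A·v_0 = (-14, -4, -10).
v_2 = A·v_1 = (60, -8, 26).

v_2 = (60, -8, 26)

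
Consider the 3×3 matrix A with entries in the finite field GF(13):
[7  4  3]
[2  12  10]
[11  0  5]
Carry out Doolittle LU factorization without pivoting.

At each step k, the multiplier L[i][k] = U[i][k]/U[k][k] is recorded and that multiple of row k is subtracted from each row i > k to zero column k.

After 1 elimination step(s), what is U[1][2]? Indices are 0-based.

Step 1: pivot at (0,0) is 7.
  row1 ← row1 − (4)·row0  ⇒  L[1][0]=4, U row1=(0, 9, 11)
  row2 ← row2 − (9)·row0  ⇒  L[2][0]=9, U row2=(0, 3, 4)

U[1][2] = 11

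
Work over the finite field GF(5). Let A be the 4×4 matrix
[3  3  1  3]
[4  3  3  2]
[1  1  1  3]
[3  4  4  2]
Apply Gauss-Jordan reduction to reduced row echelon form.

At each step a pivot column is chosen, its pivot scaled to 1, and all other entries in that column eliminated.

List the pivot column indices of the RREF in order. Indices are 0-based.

[1] R0 /= 3  ⇒  (1, 1, 2, 1)
     R1 -= 4·R0  ⇒  (0, 4, 0, 3)
     R2 -= 1·R0  ⇒  (0, 0, 4, 2)
     R3 -= 3·R0  ⇒  (0, 1, 3, 4)
[2] R1 /= 4  ⇒  (0, 1, 0, 2)
     R0 -= 1·R1  ⇒  (1, 0, 2, 4)
     R3 -= 1·R1  ⇒  (0, 0, 3, 2)
[3] R2 /= 4  ⇒  (0, 0, 1, 3)
     R0 -= 2·R2  ⇒  (1, 0, 0, 3)
     R3 -= 3·R2  ⇒  (0, 0, 0, 3)
[4] R3 /= 3  ⇒  (0, 0, 0, 1)
     R0 -= 3·R3  ⇒  (1, 0, 0, 0)
     R1 -= 2·R3  ⇒  (0, 1, 0, 0)
     R2 -= 3·R3  ⇒  (0, 0, 1, 0)

pivot columns: 0, 1, 2, 3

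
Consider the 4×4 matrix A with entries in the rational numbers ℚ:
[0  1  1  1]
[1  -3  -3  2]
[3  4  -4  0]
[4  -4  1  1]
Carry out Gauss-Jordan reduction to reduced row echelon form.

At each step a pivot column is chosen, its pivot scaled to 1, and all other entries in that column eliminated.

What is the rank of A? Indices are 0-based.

rank = 4

step 1: exchange rows 0,1
step 1: normalize row 0 (÷1) = (1, -3, -3, 2)
  row 2: subtract 3×row0 = (0, 13, 5, -6)
  row 3: subtract 4×row0 = (0, 8, 13, -7)
step 2: normalize row 1 (÷1) = (0, 1, 1, 1)
  row 0: subtract -3×row1 = (1, 0, 0, 5)
  row 2: subtract 13×row1 = (0, 0, -8, -19)
  row 3: subtract 8×row1 = (0, 0, 5, -15)
step 3: normalize row 2 (÷-8) = (0, 0, 1, 19/8)
  row 1: subtract 1×row2 = (0, 1, 0, -11/8)
  row 3: subtract 5×row2 = (0, 0, 0, -215/8)
step 4: normalize row 3 (÷-215/8) = (0, 0, 0, 1)
  row 0: subtract 5×row3 = (1, 0, 0, 0)
  row 1: subtract -11/8×row3 = (0, 1, 0, 0)
  row 2: subtract 19/8×row3 = (0, 0, 1, 0)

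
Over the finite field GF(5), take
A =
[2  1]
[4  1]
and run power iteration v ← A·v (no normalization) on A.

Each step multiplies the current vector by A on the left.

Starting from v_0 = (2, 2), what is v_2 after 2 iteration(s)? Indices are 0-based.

v_2 = (2, 4)

v_0 = (2, 2).
v_1 = A·v_0 = (1, 0).
v_2 = A·v_1 = (2, 4).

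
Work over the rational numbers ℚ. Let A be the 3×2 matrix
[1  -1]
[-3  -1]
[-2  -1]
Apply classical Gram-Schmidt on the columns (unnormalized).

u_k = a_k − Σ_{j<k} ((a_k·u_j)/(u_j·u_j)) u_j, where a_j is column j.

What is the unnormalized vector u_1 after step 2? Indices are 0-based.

u_1 = (-9/7, -1/7, -3/7)

Step 1: u_0 = a_0 = (1, -3, -2).
Step 2: u_1 = a_1 − (2/7)·u_0 = (-9/7, -1/7, -3/7).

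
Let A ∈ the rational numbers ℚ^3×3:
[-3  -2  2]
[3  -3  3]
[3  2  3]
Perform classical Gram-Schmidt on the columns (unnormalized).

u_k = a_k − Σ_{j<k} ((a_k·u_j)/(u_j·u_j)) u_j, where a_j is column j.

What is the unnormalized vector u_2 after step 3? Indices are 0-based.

u_2 = (5/2, 0, 5/2)

Step 1: u_0 = a_0 = (-3, 3, 3).
Step 2: u_1 = a_1 − (1/9)·u_0 = (-5/3, -10/3, 5/3).
Step 3: u_2 = a_2 − (4/9)·u_0 − (-1/2)·u_1 = (5/2, 0, 5/2).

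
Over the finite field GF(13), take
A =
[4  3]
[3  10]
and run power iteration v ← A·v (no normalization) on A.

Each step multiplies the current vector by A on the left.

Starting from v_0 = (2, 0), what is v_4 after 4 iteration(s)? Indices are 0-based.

v_4 = (7, 11)

v_0 = (2, 0).
v_1 = A·v_0 = (8, 6).
v_2 = A·v_1 = (11, 6).
v_3 = A·v_2 = (10, 2).
v_4 = A·v_3 = (7, 11).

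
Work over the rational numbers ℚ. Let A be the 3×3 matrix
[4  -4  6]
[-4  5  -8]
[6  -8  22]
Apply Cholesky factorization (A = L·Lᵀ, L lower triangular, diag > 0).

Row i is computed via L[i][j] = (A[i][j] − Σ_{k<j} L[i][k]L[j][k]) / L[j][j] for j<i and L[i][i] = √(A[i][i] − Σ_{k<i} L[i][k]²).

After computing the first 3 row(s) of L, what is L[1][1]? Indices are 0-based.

L[1][1] = 1

Step 1: L[0][0] = √(4) = 2.
  L[1][0] = (-4) / L[0][0] = -2.
Step 2: L[1][1] = √(1) = 1.
  L[2][0] = (6) / L[0][0] = 3.
  L[2][1] = (-2) / L[1][1] = -2.
Step 3: L[2][2] = √(9) = 3.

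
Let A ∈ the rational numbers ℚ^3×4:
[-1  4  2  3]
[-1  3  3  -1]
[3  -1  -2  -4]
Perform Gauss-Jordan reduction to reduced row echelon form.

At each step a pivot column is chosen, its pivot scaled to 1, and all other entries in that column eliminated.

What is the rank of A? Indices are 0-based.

rank = 3

step 1: normalize row 0 (÷-1) = (1, -4, -2, -3)
  row 1: subtract -1×row0 = (0, -1, 1, -4)
  row 2: subtract 3×row0 = (0, 11, 4, 5)
step 2: normalize row 1 (÷-1) = (0, 1, -1, 4)
  row 0: subtract -4×row1 = (1, 0, -6, 13)
  row 2: subtract 11×row1 = (0, 0, 15, -39)
step 3: normalize row 2 (÷15) = (0, 0, 1, -13/5)
  row 0: subtract -6×row2 = (1, 0, 0, -13/5)
  row 1: subtract -1×row2 = (0, 1, 0, 7/5)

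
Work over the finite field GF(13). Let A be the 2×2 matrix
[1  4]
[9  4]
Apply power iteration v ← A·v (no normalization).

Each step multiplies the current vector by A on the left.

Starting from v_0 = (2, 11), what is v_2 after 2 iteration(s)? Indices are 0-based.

v_2 = (8, 12)

v_0 = (2, 11).
v_1 = A·v_0 = (7, 10).
v_2 = A·v_1 = (8, 12).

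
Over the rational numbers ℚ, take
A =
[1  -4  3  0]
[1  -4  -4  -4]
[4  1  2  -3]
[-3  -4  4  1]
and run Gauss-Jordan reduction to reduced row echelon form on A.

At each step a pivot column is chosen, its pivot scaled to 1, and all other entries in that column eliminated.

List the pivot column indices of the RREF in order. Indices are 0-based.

pivot columns: 0, 1, 2, 3

[1] R0 /= 1  ⇒  (1, -4, 3, 0)
     R1 -= 1·R0  ⇒  (0, 0, -7, -4)
     R2 -= 4·R0  ⇒  (0, 17, -10, -3)
     R3 -= -3·R0  ⇒  (0, -16, 13, 1)
[2] R1 <-> R2
[2] R1 /= 17  ⇒  (0, 1, -10/17, -3/17)
     R0 -= -4·R1  ⇒  (1, 0, 11/17, -12/17)
     R3 -= -16·R1  ⇒  (0, 0, 61/17, -31/17)
[3] R2 /= -7  ⇒  (0, 0, 1, 4/7)
     R0 -= 11/17·R2  ⇒  (1, 0, 0, -128/119)
     R1 -= -10/17·R2  ⇒  (0, 1, 0, 19/119)
     R3 -= 61/17·R2  ⇒  (0, 0, 0, -461/119)
[4] R3 /= -461/119  ⇒  (0, 0, 0, 1)
     R0 -= -128/119·R3  ⇒  (1, 0, 0, 0)
     R1 -= 19/119·R3  ⇒  (0, 1, 0, 0)
     R2 -= 4/7·R3  ⇒  (0, 0, 1, 0)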